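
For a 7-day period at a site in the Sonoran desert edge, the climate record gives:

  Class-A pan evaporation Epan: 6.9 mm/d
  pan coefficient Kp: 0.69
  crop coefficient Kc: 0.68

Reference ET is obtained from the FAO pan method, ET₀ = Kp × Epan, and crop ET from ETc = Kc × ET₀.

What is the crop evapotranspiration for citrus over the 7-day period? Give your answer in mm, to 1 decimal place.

22.7 mm

ET₀ = 0.69 × 6.9 = 4.7610 mm/d
ETc = Kc × ET₀ = 0.68 × 4.7610 = 3.2375 mm/d
Over 7 days: 3.2375 × 7 = 22.663 mm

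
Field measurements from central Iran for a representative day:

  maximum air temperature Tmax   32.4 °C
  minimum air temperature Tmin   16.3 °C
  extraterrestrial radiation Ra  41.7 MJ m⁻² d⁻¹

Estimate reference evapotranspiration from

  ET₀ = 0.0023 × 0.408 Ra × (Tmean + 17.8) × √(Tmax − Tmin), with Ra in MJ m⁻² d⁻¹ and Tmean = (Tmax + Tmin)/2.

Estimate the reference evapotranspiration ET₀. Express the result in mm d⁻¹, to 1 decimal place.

6.6 mm d⁻¹

Tmean = (32.4 + 16.3)/2 = 24.35 °C
0.408 Ra = 0.408 × 41.7 = 17.0136 mm/d equivalent
ET₀ = 0.0023 × 17.0136 × (24.35 + 17.8) × √16.1 = 0.0023 × 17.0136 × 42.15 × 4.0125 = 6.6182 mm/d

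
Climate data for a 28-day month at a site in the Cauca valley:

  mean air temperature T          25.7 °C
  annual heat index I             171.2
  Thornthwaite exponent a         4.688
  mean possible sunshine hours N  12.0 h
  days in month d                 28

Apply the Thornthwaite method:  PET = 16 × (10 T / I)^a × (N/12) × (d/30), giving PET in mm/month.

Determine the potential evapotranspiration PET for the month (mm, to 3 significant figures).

10T/I = 10 × 25.7 / 171.2 = 1.5012
(10T/I)^a = 1.5012^4.688 = 6.7165
Uncorrected PET = 16 × 6.7165 = 107.464 mm
Correction = (N/12)(d/30) = (12.0/12)(28/30) = 0.9333
PET = 107.464 × 0.9333 = 100.296 mm/month

100 mm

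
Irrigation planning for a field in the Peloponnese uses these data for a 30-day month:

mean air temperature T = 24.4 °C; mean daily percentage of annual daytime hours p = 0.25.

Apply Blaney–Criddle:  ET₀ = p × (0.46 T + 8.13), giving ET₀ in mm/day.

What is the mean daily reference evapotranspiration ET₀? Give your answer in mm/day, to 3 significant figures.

4.84 mm/day

ET₀ = 0.25 × (0.46 × 24.4 + 8.13) = 0.25 × 19.354 = 4.8385 mm/d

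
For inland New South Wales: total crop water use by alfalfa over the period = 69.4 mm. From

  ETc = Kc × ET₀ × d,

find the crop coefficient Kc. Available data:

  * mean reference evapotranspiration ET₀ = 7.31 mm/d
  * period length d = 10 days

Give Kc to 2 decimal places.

0.95

ETc = Kc × ET₀ × d  ⇒  Kc = ETc / (ET₀ × d)
Kc = 69.4 / (7.31 × 10) = 69.4 / 73.10 = 0.9494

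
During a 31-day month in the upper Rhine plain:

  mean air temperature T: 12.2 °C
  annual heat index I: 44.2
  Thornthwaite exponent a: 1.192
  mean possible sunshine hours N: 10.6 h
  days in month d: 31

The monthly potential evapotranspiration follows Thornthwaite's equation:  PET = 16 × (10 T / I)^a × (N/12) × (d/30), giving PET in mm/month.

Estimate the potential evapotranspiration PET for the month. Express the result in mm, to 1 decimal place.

10T/I = 10 × 12.2 / 44.2 = 2.7602
(10T/I)^a = 2.7602^1.192 = 3.3543
Uncorrected PET = 16 × 3.3543 = 53.669 mm
Correction = (N/12)(d/30) = (10.6/12)(31/30) = 0.9128
PET = 53.669 × 0.9128 = 48.989 mm/month

49.0 mm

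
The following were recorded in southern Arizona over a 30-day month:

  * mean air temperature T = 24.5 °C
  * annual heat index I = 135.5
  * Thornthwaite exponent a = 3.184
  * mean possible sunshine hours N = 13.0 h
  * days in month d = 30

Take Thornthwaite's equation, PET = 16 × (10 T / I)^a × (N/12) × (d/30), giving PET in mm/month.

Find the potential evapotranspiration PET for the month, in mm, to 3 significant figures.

114 mm

10T/I = 10 × 24.5 / 135.5 = 1.8081
(10T/I)^a = 1.8081^3.184 = 6.5917
Uncorrected PET = 16 × 6.5917 = 105.467 mm
Correction = (N/12)(d/30) = (13.0/12)(30/30) = 1.0833
PET = 105.467 × 1.0833 = 114.252 mm/month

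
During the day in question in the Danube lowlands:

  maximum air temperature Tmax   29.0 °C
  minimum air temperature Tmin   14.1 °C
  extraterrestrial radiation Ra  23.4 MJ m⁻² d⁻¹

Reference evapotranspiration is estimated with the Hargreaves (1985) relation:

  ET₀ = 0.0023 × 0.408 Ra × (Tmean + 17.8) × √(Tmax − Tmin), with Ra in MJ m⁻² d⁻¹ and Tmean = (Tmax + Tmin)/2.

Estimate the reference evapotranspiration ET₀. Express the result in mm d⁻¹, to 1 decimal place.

Tmean = (29.0 + 14.1)/2 = 21.55 °C
0.408 Ra = 0.408 × 23.4 = 9.5472 mm/d equivalent
ET₀ = 0.0023 × 9.5472 × (21.55 + 17.8) × √14.9 = 0.0023 × 9.5472 × 39.35 × 3.8601 = 3.3354 mm/d

3.3 mm d⁻¹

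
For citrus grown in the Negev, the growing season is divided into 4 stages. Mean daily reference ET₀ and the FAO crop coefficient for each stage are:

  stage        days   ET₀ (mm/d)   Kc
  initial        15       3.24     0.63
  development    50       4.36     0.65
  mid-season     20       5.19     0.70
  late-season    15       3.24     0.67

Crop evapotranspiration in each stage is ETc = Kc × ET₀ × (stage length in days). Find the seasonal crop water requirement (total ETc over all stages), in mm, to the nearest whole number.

initial: 0.63 × 3.24 × 15 = 30.62 mm
development: 0.65 × 4.36 × 50 = 141.70 mm
mid-season: 0.70 × 5.19 × 20 = 72.66 mm
late-season: 0.67 × 3.24 × 15 = 32.56 mm
Seasonal total = 277.54 mm

278 mm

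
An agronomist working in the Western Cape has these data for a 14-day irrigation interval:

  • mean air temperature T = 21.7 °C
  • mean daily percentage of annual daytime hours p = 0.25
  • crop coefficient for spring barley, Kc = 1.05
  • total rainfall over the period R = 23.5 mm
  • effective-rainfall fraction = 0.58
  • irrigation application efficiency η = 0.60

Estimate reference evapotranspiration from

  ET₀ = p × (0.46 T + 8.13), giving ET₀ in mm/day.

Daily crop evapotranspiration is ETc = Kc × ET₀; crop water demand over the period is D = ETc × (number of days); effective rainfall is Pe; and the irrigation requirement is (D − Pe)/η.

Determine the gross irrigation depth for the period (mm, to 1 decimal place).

88.2 mm

ET₀ = 0.25 × (0.46 × 21.7 + 8.13) = 0.25 × 18.112 = 4.5280 mm/d
ETc = Kc × ET₀ = 1.05 × 4.5280 = 4.7544 mm/d
Crop demand D = ETc × 14 d = 4.7544 × 14 = 66.562 mm
Pe = 0.58 × 23.5 = 13.630 mm
D − Pe = 66.562 − 13.630 = 52.932 mm
Gross irrigation = 52.932 / 0.60 = 88.220 mm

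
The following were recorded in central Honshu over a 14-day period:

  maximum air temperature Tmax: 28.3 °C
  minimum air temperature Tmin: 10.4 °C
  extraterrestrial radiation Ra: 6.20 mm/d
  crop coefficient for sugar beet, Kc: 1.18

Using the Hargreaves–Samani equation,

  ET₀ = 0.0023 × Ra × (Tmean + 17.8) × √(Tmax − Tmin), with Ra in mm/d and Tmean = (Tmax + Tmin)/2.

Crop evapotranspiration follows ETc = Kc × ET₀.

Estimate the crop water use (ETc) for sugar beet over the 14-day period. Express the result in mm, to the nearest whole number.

Tmean = (28.3 + 10.4)/2 = 19.35 °C
ET₀ = 0.0023 × 6.20 × (19.35 + 17.8) × √17.9 = 0.0023 × 6.20 × 37.15 × 4.2308 = 2.2413 mm/d
ETc = Kc × ET₀ = 1.18 × 2.2413 = 2.6447 mm/d
Over 14 days: 2.6447 × 14 = 37.026 mm

37 mm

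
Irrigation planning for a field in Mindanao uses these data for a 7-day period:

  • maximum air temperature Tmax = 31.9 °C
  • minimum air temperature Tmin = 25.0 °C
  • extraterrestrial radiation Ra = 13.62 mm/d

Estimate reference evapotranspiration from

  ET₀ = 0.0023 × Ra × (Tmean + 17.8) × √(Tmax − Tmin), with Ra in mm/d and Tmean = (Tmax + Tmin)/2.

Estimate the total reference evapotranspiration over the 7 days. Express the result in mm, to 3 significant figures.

Tmean = (31.9 + 25.0)/2 = 28.45 °C
ET₀ = 0.0023 × 13.62 × (28.45 + 17.8) × √6.9 = 0.0023 × 13.62 × 46.25 × 2.6268 = 3.8058 mm/d
Over 7 days: 3.8058 × 7 = 26.641 mm

26.6 mm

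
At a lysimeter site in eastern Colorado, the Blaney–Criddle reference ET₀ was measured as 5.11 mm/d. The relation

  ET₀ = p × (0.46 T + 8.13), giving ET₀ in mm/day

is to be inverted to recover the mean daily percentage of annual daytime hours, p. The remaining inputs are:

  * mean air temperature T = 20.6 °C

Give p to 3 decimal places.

0.290

p = ET₀ / (0.46 T + 8.13) = 5.11 / (0.46 × 20.6 + 8.13) = 5.11 / 17.606 = 0.2902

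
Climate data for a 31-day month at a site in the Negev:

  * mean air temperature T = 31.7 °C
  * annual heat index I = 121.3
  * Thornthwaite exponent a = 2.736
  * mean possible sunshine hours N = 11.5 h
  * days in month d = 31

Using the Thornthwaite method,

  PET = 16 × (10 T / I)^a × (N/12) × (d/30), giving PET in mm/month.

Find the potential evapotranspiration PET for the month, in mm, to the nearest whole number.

10T/I = 10 × 31.7 / 121.3 = 2.6134
(10T/I)^a = 2.6134^2.736 = 13.8508
Uncorrected PET = 16 × 13.8508 = 221.613 mm
Correction = (N/12)(d/30) = (11.5/12)(31/30) = 0.9903
PET = 221.613 × 0.9903 = 219.463 mm/month

219 mm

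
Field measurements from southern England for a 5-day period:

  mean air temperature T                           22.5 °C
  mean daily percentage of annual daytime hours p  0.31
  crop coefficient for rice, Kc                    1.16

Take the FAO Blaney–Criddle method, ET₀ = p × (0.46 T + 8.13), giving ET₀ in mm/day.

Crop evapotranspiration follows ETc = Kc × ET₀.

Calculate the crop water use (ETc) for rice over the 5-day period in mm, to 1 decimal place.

33.2 mm

ET₀ = 0.31 × (0.46 × 22.5 + 8.13) = 0.31 × 18.480 = 5.7288 mm/d
ETc = Kc × ET₀ = 1.16 × 5.7288 = 6.6454 mm/d
Over 5 days: 6.6454 × 5 = 33.227 mm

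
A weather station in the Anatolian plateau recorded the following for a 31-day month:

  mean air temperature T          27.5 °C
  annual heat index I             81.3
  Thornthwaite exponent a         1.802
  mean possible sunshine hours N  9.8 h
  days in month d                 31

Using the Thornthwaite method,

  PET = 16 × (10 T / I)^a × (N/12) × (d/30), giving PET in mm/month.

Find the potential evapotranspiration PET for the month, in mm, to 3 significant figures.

121 mm

10T/I = 10 × 27.5 / 81.3 = 3.3825
(10T/I)^a = 3.3825^1.802 = 8.9885
Uncorrected PET = 16 × 8.9885 = 143.816 mm
Correction = (N/12)(d/30) = (9.8/12)(31/30) = 0.8439
PET = 143.816 × 0.8439 = 121.366 mm/month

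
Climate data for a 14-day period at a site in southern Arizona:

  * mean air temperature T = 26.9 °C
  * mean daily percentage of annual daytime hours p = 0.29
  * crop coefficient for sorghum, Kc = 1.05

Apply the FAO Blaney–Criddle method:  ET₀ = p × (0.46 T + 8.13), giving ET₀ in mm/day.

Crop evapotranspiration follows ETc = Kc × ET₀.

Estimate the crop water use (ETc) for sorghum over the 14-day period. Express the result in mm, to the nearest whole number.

87 mm

ET₀ = 0.29 × (0.46 × 26.9 + 8.13) = 0.29 × 20.504 = 5.9462 mm/d
ETc = Kc × ET₀ = 1.05 × 5.9462 = 6.2435 mm/d
Over 14 days: 6.2435 × 14 = 87.409 mm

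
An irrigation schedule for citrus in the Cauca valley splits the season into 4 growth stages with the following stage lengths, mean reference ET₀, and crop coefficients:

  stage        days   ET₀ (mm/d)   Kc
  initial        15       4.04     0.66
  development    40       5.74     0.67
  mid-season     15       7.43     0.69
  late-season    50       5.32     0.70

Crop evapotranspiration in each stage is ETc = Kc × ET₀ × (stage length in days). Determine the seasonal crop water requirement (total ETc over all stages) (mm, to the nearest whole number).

457 mm

initial: 0.66 × 4.04 × 15 = 40.00 mm
development: 0.67 × 5.74 × 40 = 153.83 mm
mid-season: 0.69 × 7.43 × 15 = 76.90 mm
late-season: 0.70 × 5.32 × 50 = 186.20 mm
Seasonal total = 456.93 mm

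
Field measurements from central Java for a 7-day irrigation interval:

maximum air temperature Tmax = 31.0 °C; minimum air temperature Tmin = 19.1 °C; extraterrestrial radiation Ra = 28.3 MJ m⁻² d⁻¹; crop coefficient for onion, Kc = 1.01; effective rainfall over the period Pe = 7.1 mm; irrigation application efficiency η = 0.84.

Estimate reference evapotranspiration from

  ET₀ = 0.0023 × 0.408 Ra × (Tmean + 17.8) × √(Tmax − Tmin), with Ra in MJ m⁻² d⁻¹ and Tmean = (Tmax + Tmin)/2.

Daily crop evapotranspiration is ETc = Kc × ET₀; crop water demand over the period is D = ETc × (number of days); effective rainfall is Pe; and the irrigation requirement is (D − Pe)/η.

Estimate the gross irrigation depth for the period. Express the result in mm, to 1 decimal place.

24.6 mm

Tmean = (31.0 + 19.1)/2 = 25.05 °C
0.408 Ra = 0.408 × 28.3 = 11.5464 mm/d equivalent
ET₀ = 0.0023 × 11.5464 × (25.05 + 17.8) × √11.9 = 0.0023 × 11.5464 × 42.85 × 3.4496 = 3.9255 mm/d
ETc = Kc × ET₀ = 1.01 × 3.9255 = 3.9648 mm/d
Crop demand D = ETc × 7 d = 3.9648 × 7 = 27.754 mm
D − Pe = 27.754 − 7.1 = 20.654 mm
Gross irrigation = 20.654 / 0.84 = 24.588 mm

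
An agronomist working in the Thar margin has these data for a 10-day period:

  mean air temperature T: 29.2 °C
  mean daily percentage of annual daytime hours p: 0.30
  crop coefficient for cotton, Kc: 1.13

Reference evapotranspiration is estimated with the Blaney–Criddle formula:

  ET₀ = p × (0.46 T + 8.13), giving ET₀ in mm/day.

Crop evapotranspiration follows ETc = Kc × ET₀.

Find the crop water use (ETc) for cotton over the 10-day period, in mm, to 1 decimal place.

ET₀ = 0.30 × (0.46 × 29.2 + 8.13) = 0.30 × 21.562 = 6.4686 mm/d
ETc = Kc × ET₀ = 1.13 × 6.4686 = 7.3095 mm/d
Over 10 days: 7.3095 × 10 = 73.095 mm

73.1 mm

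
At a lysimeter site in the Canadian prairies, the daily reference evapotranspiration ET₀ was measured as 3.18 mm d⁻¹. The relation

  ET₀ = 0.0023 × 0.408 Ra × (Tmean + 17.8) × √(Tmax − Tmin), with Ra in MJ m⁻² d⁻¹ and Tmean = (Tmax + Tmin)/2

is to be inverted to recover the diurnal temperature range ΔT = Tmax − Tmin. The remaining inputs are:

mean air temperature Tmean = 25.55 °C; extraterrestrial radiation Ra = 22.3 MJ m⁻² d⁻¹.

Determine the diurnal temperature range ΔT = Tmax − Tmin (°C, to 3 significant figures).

12.3 °C

√ΔT = ET₀ / [0.0023 × 0.408 × Ra × (Tmean+17.8)] = 3.18 / (0.0023 × 9.0984 × 43.35) = 3.5055
ΔT = 3.5055² = 12.289 °C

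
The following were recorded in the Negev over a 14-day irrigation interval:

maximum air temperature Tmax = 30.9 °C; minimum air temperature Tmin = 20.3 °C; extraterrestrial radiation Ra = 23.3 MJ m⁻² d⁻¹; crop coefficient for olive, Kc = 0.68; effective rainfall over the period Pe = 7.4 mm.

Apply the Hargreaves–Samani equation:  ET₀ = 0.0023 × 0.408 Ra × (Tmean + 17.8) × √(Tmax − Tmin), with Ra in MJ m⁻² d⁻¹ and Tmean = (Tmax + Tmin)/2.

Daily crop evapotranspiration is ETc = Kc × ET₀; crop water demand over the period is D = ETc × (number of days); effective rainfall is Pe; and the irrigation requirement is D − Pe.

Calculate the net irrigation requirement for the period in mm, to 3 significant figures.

22.0 mm

Tmean = (30.9 + 20.3)/2 = 25.60 °C
0.408 Ra = 0.408 × 23.3 = 9.5064 mm/d equivalent
ET₀ = 0.0023 × 9.5064 × (25.60 + 17.8) × √10.6 = 0.0023 × 9.5064 × 43.40 × 3.2558 = 3.0895 mm/d
ETc = Kc × ET₀ = 0.68 × 3.0895 = 2.1009 mm/d
Crop demand D = ETc × 14 d = 2.1009 × 14 = 29.413 mm
D − Pe = 29.413 − 7.4 = 22.013 mm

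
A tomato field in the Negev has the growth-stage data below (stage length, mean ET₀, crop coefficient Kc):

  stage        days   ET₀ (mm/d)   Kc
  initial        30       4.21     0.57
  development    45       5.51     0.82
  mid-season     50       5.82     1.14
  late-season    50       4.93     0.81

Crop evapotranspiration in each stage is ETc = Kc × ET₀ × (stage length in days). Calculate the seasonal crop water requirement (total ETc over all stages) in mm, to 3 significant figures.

807 mm

initial: 0.57 × 4.21 × 30 = 71.99 mm
development: 0.82 × 5.51 × 45 = 203.32 mm
mid-season: 1.14 × 5.82 × 50 = 331.74 mm
late-season: 0.81 × 4.93 × 50 = 199.67 mm
Seasonal total = 806.72 mm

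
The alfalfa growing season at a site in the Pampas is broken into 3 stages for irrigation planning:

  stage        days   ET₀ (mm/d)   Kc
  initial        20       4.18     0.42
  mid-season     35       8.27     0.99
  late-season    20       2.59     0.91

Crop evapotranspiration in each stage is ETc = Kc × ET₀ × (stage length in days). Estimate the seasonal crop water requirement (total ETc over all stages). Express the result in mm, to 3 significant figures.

initial: 0.42 × 4.18 × 20 = 35.11 mm
mid-season: 0.99 × 8.27 × 35 = 286.56 mm
late-season: 0.91 × 2.59 × 20 = 47.14 mm
Seasonal total = 368.81 mm

369 mm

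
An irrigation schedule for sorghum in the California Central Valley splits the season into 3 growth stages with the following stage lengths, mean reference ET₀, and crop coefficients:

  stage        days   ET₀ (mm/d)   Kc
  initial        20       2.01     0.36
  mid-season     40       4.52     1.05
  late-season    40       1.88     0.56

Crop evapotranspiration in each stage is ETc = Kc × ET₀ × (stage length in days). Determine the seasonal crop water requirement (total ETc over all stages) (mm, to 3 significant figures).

initial: 0.36 × 2.01 × 20 = 14.47 mm
mid-season: 1.05 × 4.52 × 40 = 189.84 mm
late-season: 0.56 × 1.88 × 40 = 42.11 mm
Seasonal total = 246.42 mm

246 mm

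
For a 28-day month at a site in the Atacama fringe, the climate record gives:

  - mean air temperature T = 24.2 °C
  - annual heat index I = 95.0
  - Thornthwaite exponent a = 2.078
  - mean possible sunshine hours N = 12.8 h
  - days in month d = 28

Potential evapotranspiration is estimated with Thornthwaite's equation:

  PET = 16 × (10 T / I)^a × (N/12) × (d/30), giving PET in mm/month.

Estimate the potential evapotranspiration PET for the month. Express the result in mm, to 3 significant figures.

111 mm

10T/I = 10 × 24.2 / 95.0 = 2.5474
(10T/I)^a = 2.5474^2.078 = 6.9802
Uncorrected PET = 16 × 6.9802 = 111.683 mm
Correction = (N/12)(d/30) = (12.8/12)(28/30) = 0.9956
PET = 111.683 × 0.9956 = 111.192 mm/month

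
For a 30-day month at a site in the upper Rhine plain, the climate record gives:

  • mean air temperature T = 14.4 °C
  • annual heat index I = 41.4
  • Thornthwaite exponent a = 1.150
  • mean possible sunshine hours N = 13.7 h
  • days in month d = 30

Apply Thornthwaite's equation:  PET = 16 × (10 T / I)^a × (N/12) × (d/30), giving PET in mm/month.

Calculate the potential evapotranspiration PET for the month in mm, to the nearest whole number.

10T/I = 10 × 14.4 / 41.4 = 3.4783
(10T/I)^a = 3.4783^1.150 = 4.1935
Uncorrected PET = 16 × 4.1935 = 67.096 mm
Correction = (N/12)(d/30) = (13.7/12)(30/30) = 1.1417
PET = 67.096 × 1.1417 = 76.604 mm/month

77 mm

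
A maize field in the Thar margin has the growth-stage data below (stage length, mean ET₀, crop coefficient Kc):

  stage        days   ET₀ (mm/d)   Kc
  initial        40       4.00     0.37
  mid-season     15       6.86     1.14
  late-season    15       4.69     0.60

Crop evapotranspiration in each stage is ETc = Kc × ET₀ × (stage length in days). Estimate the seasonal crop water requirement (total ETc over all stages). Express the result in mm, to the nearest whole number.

219 mm

initial: 0.37 × 4.00 × 40 = 59.20 mm
mid-season: 1.14 × 6.86 × 15 = 117.31 mm
late-season: 0.60 × 4.69 × 15 = 42.21 mm
Seasonal total = 218.72 mm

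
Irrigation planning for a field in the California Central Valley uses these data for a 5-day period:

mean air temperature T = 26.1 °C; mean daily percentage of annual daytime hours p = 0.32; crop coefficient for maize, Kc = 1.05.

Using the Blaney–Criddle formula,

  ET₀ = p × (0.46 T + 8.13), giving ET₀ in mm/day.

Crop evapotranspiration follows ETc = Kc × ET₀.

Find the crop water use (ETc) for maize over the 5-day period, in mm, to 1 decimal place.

33.8 mm

ET₀ = 0.32 × (0.46 × 26.1 + 8.13) = 0.32 × 20.136 = 6.4435 mm/d
ETc = Kc × ET₀ = 1.05 × 6.4435 = 6.7657 mm/d
Over 5 days: 6.7657 × 5 = 33.829 mm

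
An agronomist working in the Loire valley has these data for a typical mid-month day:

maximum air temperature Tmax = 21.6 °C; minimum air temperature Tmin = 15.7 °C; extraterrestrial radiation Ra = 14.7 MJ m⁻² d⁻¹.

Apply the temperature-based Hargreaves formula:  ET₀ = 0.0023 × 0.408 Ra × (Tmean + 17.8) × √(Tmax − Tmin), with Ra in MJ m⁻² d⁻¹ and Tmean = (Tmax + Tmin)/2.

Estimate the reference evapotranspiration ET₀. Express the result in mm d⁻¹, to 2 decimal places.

1.22 mm d⁻¹

Tmean = (21.6 + 15.7)/2 = 18.65 °C
0.408 Ra = 0.408 × 14.7 = 5.9976 mm/d equivalent
ET₀ = 0.0023 × 5.9976 × (18.65 + 17.8) × √5.9 = 0.0023 × 5.9976 × 36.45 × 2.4290 = 1.2213 mm/d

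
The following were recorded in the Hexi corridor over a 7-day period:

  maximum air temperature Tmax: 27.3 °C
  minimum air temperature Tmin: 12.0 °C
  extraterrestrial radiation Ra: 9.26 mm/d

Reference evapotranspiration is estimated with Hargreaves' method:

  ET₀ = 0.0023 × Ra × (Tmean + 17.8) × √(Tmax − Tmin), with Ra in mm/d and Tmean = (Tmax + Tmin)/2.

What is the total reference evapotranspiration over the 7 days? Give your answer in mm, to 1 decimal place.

21.8 mm

Tmean = (27.3 + 12.0)/2 = 19.65 °C
ET₀ = 0.0023 × 9.26 × (19.65 + 17.8) × √15.3 = 0.0023 × 9.26 × 37.45 × 3.9115 = 3.1199 mm/d
Over 7 days: 3.1199 × 7 = 21.839 mm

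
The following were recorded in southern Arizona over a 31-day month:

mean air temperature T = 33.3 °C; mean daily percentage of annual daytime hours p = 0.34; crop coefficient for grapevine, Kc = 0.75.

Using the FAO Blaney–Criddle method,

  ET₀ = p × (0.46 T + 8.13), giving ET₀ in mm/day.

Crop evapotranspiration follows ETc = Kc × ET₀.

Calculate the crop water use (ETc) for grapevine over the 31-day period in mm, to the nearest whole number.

185 mm

ET₀ = 0.34 × (0.46 × 33.3 + 8.13) = 0.34 × 23.448 = 7.9723 mm/d
ETc = Kc × ET₀ = 0.75 × 7.9723 = 5.9792 mm/d
Over 31 days: 5.9792 × 31 = 185.355 mm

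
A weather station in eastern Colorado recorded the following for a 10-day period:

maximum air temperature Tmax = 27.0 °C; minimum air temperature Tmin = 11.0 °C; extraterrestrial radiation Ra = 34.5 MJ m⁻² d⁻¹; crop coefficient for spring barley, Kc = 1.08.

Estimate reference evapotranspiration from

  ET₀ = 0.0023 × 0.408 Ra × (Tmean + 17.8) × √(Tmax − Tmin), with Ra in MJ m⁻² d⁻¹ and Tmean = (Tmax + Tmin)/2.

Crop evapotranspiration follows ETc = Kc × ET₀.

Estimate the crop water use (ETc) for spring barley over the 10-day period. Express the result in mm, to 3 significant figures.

Tmean = (27.0 + 11.0)/2 = 19.00 °C
0.408 Ra = 0.408 × 34.5 = 14.0760 mm/d equivalent
ET₀ = 0.0023 × 14.0760 × (19.00 + 17.8) × √16.0 = 0.0023 × 14.0760 × 36.80 × 4.0000 = 4.7656 mm/d
ETc = Kc × ET₀ = 1.08 × 4.7656 = 5.1468 mm/d
Over 10 days: 5.1468 × 10 = 51.468 mm

51.5 mm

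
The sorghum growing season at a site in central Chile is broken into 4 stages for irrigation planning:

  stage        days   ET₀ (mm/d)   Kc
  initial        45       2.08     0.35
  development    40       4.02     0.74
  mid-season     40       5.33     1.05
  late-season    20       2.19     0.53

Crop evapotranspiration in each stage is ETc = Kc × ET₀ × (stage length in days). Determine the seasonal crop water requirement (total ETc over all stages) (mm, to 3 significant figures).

initial: 0.35 × 2.08 × 45 = 32.76 mm
development: 0.74 × 4.02 × 40 = 118.99 mm
mid-season: 1.05 × 5.33 × 40 = 223.86 mm
late-season: 0.53 × 2.19 × 20 = 23.21 mm
Seasonal total = 398.82 mm

399 mm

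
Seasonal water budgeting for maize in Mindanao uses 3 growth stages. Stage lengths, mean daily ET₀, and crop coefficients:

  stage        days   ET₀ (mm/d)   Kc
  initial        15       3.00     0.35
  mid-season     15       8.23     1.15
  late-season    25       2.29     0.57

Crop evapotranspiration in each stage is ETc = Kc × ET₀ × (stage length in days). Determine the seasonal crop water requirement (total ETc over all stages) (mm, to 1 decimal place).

190.4 mm

initial: 0.35 × 3.00 × 15 = 15.75 mm
mid-season: 1.15 × 8.23 × 15 = 141.97 mm
late-season: 0.57 × 2.29 × 25 = 32.63 mm
Seasonal total = 190.35 mm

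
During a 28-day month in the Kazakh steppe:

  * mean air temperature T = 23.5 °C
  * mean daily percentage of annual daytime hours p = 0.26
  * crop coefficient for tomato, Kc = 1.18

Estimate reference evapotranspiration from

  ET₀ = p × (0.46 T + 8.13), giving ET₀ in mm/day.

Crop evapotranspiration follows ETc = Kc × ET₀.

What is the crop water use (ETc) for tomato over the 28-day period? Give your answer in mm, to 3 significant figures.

ET₀ = 0.26 × (0.46 × 23.5 + 8.13) = 0.26 × 18.940 = 4.9244 mm/d
ETc = Kc × ET₀ = 1.18 × 4.9244 = 5.8108 mm/d
Over 28 days: 5.8108 × 28 = 162.702 mm

163 mm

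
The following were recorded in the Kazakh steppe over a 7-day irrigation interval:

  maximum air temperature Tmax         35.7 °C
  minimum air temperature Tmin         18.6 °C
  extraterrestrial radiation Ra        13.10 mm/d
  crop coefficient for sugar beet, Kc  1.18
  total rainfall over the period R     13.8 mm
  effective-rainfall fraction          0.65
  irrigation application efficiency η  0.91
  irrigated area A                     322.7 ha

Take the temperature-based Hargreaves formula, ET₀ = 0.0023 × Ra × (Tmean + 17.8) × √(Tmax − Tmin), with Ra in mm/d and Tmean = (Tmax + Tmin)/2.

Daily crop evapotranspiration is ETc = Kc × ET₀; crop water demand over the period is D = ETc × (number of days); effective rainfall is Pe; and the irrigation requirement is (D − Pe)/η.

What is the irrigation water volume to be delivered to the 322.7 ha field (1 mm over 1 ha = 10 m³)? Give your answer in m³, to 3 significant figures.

Tmean = (35.7 + 18.6)/2 = 27.15 °C
ET₀ = 0.0023 × 13.10 × (27.15 + 17.8) × √17.1 = 0.0023 × 13.10 × 44.95 × 4.1352 = 5.6005 mm/d
ETc = Kc × ET₀ = 1.18 × 5.6005 = 6.6086 mm/d
Crop demand D = ETc × 7 d = 6.6086 × 7 = 46.260 mm
Pe = 0.65 × 13.8 = 8.970 mm
D − Pe = 46.260 − 8.970 = 37.290 mm
Gross irrigation = 37.290 / 0.91 = 40.978 mm
Volume = 40.978 mm × 322.7 ha × 10 = 132236.0 m³

132000 m³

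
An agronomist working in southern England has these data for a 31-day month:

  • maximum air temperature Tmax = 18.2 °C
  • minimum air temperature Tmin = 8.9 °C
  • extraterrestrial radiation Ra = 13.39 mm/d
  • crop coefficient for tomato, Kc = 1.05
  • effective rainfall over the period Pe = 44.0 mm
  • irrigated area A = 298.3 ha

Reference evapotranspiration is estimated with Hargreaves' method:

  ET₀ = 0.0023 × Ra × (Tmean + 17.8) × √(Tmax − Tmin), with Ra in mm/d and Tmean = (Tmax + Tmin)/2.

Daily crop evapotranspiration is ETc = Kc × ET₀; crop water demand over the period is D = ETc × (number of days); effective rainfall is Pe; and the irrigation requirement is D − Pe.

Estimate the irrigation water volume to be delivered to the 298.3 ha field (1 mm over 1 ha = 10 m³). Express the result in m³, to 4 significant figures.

154600 m³

Tmean = (18.2 + 8.9)/2 = 13.55 °C
ET₀ = 0.0023 × 13.39 × (13.55 + 17.8) × √9.3 = 0.0023 × 13.39 × 31.35 × 3.0496 = 2.9443 mm/d
ETc = Kc × ET₀ = 1.05 × 2.9443 = 3.0915 mm/d
Crop demand D = ETc × 31 d = 3.0915 × 31 = 95.837 mm
D − Pe = 95.837 − 44.0 = 51.837 mm
Volume = 51.837 mm × 298.3 ha × 10 = 154629.8 m³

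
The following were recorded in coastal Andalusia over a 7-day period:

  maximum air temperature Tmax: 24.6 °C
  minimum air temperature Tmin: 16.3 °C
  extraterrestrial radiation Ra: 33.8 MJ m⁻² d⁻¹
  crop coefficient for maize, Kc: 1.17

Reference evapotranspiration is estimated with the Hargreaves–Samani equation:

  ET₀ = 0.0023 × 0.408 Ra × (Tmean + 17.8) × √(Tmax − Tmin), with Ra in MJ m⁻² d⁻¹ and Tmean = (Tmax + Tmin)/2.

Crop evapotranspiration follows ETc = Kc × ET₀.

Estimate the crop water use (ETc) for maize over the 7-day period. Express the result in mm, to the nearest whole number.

29 mm

Tmean = (24.6 + 16.3)/2 = 20.45 °C
0.408 Ra = 0.408 × 33.8 = 13.7904 mm/d equivalent
ET₀ = 0.0023 × 13.7904 × (20.45 + 17.8) × √8.3 = 0.0023 × 13.7904 × 38.25 × 2.8810 = 3.4953 mm/d
ETc = Kc × ET₀ = 1.17 × 3.4953 = 4.0895 mm/d
Over 7 days: 4.0895 × 7 = 28.627 mm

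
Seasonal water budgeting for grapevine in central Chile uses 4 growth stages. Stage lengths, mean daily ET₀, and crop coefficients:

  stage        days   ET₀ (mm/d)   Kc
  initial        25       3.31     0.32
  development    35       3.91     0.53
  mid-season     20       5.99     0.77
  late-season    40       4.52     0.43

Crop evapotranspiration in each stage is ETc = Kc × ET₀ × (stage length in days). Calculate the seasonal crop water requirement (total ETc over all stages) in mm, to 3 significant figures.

269 mm

initial: 0.32 × 3.31 × 25 = 26.48 mm
development: 0.53 × 3.91 × 35 = 72.53 mm
mid-season: 0.77 × 5.99 × 20 = 92.25 mm
late-season: 0.43 × 4.52 × 40 = 77.74 mm
Seasonal total = 269.00 mm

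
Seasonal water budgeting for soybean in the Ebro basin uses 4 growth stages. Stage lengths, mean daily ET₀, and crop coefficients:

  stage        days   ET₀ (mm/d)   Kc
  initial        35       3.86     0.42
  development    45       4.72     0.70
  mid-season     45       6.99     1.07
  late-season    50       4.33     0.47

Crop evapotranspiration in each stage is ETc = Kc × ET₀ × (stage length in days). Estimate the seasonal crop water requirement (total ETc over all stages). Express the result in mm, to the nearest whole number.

644 mm

initial: 0.42 × 3.86 × 35 = 56.74 mm
development: 0.70 × 4.72 × 45 = 148.68 mm
mid-season: 1.07 × 6.99 × 45 = 336.57 mm
late-season: 0.47 × 4.33 × 50 = 101.76 mm
Seasonal total = 643.75 mm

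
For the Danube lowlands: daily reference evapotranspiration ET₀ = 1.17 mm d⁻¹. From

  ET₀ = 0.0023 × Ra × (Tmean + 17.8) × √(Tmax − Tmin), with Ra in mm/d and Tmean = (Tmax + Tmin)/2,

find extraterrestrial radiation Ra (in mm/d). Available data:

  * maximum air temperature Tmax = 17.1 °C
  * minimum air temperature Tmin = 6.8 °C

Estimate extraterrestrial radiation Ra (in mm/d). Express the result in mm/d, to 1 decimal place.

5.3 mm/d

Tmean = 11.95 °C; √ΔT = 3.2094
Ra = ET₀ / [0.0023 × (Tmean+17.8) × √ΔT] = 1.17 / (0.0023 × 29.75 × 3.2094) = 5.328 mm/d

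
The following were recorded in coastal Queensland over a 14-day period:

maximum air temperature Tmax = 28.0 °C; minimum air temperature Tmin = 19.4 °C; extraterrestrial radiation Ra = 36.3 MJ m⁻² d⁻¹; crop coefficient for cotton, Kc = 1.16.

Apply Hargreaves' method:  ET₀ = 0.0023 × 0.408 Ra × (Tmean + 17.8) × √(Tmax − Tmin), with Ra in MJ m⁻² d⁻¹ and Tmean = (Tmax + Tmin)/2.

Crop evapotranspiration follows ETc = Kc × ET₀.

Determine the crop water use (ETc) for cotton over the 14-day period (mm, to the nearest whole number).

Tmean = (28.0 + 19.4)/2 = 23.70 °C
0.408 Ra = 0.408 × 36.3 = 14.8104 mm/d equivalent
ET₀ = 0.0023 × 14.8104 × (23.70 + 17.8) × √8.6 = 0.0023 × 14.8104 × 41.50 × 2.9326 = 4.1457 mm/d
ETc = Kc × ET₀ = 1.16 × 4.1457 = 4.8090 mm/d
Over 14 days: 4.8090 × 14 = 67.326 mm

67 mm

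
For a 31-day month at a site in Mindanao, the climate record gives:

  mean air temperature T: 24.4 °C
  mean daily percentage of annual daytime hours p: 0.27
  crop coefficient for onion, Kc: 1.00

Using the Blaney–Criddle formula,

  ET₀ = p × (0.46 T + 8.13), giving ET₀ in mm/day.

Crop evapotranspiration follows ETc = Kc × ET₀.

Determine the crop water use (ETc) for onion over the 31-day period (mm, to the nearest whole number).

ET₀ = 0.27 × (0.46 × 24.4 + 8.13) = 0.27 × 19.354 = 5.2256 mm/d
ETc = Kc × ET₀ = 1.00 × 5.2256 = 5.2256 mm/d
Over 31 days: 5.2256 × 31 = 161.994 mm

162 mm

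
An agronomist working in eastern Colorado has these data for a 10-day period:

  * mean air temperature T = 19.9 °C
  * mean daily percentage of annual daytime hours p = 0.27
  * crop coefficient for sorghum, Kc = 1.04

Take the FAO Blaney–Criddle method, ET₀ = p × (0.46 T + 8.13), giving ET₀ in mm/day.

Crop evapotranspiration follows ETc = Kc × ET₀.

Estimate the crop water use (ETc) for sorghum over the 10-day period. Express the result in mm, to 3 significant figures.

ET₀ = 0.27 × (0.46 × 19.9 + 8.13) = 0.27 × 17.284 = 4.6667 mm/d
ETc = Kc × ET₀ = 1.04 × 4.6667 = 4.8534 mm/d
Over 10 days: 4.8534 × 10 = 48.534 mm

48.5 mm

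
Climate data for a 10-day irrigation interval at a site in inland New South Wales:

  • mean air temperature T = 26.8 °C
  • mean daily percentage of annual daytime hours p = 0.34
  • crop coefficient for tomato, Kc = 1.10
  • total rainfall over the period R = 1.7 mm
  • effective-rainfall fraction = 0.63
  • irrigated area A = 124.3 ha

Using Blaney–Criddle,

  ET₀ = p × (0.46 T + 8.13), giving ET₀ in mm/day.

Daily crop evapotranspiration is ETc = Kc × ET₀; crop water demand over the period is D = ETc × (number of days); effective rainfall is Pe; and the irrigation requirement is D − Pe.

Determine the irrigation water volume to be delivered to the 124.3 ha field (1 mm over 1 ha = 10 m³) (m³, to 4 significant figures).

93770 m³

ET₀ = 0.34 × (0.46 × 26.8 + 8.13) = 0.34 × 20.458 = 6.9557 mm/d
ETc = Kc × ET₀ = 1.10 × 6.9557 = 7.6513 mm/d
Crop demand D = ETc × 10 d = 7.6513 × 10 = 76.513 mm
Pe = 0.63 × 1.7 = 1.071 mm
D − Pe = 76.513 − 1.071 = 75.442 mm
Volume = 75.442 mm × 124.3 ha × 10 = 93774.4 m³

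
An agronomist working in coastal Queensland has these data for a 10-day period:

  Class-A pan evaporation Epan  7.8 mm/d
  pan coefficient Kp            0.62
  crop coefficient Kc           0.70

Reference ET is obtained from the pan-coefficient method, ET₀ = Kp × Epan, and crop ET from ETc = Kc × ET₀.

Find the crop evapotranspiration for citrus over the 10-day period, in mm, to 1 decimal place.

ET₀ = 0.62 × 7.8 = 4.8360 mm/d
ETc = Kc × ET₀ = 0.70 × 4.8360 = 3.3852 mm/d
Over 10 days: 3.3852 × 10 = 33.852 mm

33.9 mm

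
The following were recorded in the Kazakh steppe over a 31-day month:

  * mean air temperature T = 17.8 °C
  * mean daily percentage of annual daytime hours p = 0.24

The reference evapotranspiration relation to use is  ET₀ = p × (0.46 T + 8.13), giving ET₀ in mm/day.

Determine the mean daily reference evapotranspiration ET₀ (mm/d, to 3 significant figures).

ET₀ = 0.24 × (0.46 × 17.8 + 8.13) = 0.24 × 16.318 = 3.9163 mm/d

3.92 mm/d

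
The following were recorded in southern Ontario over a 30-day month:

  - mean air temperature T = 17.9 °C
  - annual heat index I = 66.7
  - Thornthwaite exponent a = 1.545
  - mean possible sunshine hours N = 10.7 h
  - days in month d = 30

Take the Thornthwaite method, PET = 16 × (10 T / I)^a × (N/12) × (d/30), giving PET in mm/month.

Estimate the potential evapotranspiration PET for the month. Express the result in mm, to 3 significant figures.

10T/I = 10 × 17.9 / 66.7 = 2.6837
(10T/I)^a = 2.6837^1.545 = 4.5961
Uncorrected PET = 16 × 4.5961 = 73.538 mm
Correction = (N/12)(d/30) = (10.7/12)(30/30) = 0.8917
PET = 73.538 × 0.8917 = 65.574 mm/month

65.6 mm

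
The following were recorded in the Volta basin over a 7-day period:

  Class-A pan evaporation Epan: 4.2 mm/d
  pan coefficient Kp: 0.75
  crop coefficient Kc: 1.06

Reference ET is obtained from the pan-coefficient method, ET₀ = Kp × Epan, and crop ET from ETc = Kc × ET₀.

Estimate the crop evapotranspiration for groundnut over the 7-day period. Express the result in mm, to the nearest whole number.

ET₀ = 0.75 × 4.2 = 3.1500 mm/d
ETc = Kc × ET₀ = 1.06 × 3.1500 = 3.3390 mm/d
Over 7 days: 3.3390 × 7 = 23.373 mm

23 mm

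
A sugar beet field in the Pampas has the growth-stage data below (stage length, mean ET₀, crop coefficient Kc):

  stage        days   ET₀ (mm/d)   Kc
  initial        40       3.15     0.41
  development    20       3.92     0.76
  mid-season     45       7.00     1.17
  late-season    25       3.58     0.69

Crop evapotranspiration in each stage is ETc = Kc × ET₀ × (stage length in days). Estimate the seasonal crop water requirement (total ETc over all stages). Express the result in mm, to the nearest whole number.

initial: 0.41 × 3.15 × 40 = 51.66 mm
development: 0.76 × 3.92 × 20 = 59.58 mm
mid-season: 1.17 × 7.00 × 45 = 368.55 mm
late-season: 0.69 × 3.58 × 25 = 61.76 mm
Seasonal total = 541.55 mm

542 mm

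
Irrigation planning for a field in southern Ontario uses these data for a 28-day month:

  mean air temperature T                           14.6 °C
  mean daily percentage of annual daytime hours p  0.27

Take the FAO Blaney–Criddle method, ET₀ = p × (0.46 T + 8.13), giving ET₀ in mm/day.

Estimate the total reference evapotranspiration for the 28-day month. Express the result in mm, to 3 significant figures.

ET₀ = 0.27 × (0.46 × 14.6 + 8.13) = 0.27 × 14.846 = 4.0084 mm/d
Monthly total = 4.0084 × 28 = 112.235 mm

112 mm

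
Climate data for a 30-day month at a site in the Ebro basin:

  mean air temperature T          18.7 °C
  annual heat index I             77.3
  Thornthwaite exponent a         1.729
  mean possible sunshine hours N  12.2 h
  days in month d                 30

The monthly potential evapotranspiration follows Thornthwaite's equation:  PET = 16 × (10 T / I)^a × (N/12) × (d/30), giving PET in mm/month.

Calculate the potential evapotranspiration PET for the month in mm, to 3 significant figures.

74.9 mm

10T/I = 10 × 18.7 / 77.3 = 2.4191
(10T/I)^a = 2.4191^1.729 = 4.6061
Uncorrected PET = 16 × 4.6061 = 73.698 mm
Correction = (N/12)(d/30) = (12.2/12)(30/30) = 1.0167
PET = 73.698 × 1.0167 = 74.929 mm/month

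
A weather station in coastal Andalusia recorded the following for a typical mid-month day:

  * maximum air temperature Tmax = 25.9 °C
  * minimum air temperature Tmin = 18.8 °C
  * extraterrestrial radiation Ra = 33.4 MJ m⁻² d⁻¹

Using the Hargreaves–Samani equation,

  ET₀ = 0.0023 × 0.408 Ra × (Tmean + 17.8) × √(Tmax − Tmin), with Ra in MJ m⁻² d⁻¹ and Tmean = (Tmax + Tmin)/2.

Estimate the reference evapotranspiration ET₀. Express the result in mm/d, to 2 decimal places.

Tmean = (25.9 + 18.8)/2 = 22.35 °C
0.408 Ra = 0.408 × 33.4 = 13.6272 mm/d equivalent
ET₀ = 0.0023 × 13.6272 × (22.35 + 17.8) × √7.1 = 0.0023 × 13.6272 × 40.15 × 2.6646 = 3.3531 mm/d

3.35 mm/d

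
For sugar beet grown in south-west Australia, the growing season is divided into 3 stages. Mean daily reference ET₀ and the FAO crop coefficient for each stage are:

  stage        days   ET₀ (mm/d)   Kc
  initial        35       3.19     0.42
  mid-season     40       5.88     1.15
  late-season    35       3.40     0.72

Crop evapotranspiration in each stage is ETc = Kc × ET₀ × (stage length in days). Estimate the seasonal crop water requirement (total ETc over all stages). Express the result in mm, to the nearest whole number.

403 mm

initial: 0.42 × 3.19 × 35 = 46.89 mm
mid-season: 1.15 × 5.88 × 40 = 270.48 mm
late-season: 0.72 × 3.40 × 35 = 85.68 mm
Seasonal total = 403.05 mm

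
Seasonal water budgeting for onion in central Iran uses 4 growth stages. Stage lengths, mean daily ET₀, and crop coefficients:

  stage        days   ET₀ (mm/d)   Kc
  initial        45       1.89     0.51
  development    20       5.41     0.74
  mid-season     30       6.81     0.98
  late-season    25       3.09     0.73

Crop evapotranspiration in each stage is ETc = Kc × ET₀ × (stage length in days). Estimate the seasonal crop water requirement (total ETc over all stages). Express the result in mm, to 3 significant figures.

initial: 0.51 × 1.89 × 45 = 43.38 mm
development: 0.74 × 5.41 × 20 = 80.07 mm
mid-season: 0.98 × 6.81 × 30 = 200.21 mm
late-season: 0.73 × 3.09 × 25 = 56.39 mm
Seasonal total = 380.05 mm

380 mm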